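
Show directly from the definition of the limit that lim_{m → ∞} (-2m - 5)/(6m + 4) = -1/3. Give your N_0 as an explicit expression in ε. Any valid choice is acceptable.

Suppose ε > 0. For m ≥ 1, |(-2m - 5)/(6m + 4) + 1/3| = |-22|/(6(6m + 4)) = 22/(6(6m + 4)).
Since 6m + 4 ≥ 6m for m ≥ 1, this is ≤ 22/(6·6m) = (11/18)/m.
So |(-2m - 5)/(6m + 4) + 1/3| < ε whenever m > (11/18)/ε.
Take N_0 = (11/18)/ε. If m > N_0 then |(-2m - 5)/(6m + 4) + 1/3| ≤ (11/18)/m < ε.

N_0 = (11/18)/ε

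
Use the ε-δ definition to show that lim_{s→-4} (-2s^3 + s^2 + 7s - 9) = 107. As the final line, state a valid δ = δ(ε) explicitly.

Fix ε > 0. We want δ > 0 such that 0 < |s + 4| < δ implies |(-2s^3 + s^2 + 7s - 9) − 107| < ε.
(-2s^3 + s^2 + 7s - 9) − 107 = -2s^3 + s^2 + 7s - 116 = (s + 4)(-2s^2 + 9s - 29).
So |(-2s^3 + s^2 + 7s - 9) − 107| = |s + 4|·|-2s^2 + 9s - 29|.
Assume first that |s + 4| < 1, so |s| < 5. Then |-2s^2 + 9s - 29| ≤ 2·5^2 + 9·5 + 29 = 124.
Hence |(-2s^3 + s^2 + 7s - 9) − 107| ≤ 124|s + 4| < ε provided |s + 4| < ε/124.
Take δ = min(1, ε/124). Then 0 < |s + 4| < δ gives both |s + 4| < 1 and |s + 4| < ε/124, so |(-2s^3 + s^2 + 7s - 9) − 107| < ε.

δ = min(1, ε/124)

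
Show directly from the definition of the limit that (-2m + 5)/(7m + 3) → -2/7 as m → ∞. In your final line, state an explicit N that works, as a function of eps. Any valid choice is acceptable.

N = (41/49)/eps

Fix eps > 0. For m ≥ 1, |(-2m + 5)/(7m + 3) + 2/7| = |41|/(7(7m + 3)) = 41/(7(7m + 3)).
Since 7m + 3 ≥ 7m for m ≥ 1, this is ≤ 41/(7·7m) = (41/49)/m.
So |(-2m + 5)/(7m + 3) + 2/7| < eps whenever m > (41/49)/eps.
Take N = (41/49)/eps. If m > N then |(-2m + 5)/(7m + 3) + 2/7| ≤ (41/49)/m < eps.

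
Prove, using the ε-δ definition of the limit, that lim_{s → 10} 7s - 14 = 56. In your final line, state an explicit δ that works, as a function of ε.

δ = ε/7

Fix ε > 0. We need δ > 0 so that 0 < |s − 10| < δ implies |(7s - 14) − 56| < ε.
Since (7s - 14) − 56 = 7(s − 10), we have |(7s - 14) − 56| = 7|s − 10|.
So 7|s − 10| < ε exactly when |s − 10| < ε/7.
Choosing δ = ε/7 gives |(7s - 14) − 56| = 7|s − 10| < ε whenever |s − 10| < δ.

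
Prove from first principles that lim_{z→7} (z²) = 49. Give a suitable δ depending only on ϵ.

δ = min(2, ϵ/16)

Fix ϵ > 0. We seek δ > 0 with 0 < |z − 7| < δ ⇒ |z² − 49| < ϵ.
Factor: z² − 49 = (z − 7)(z + 7), so |z² − 49| = |z − 7|·|z + 7|.
Restrict δ ≤ 2. Then |z − 7| < 2 gives |z| < 9, so by the triangle inequality |z + 7| ≤ 9 + 7 = 16.
Hence |z² − 49| ≤ 16|z − 7|, which is < ϵ once |z − 7| < ϵ/16.
Take δ = min(2, ϵ/16). If 0 < |z − 7| < δ then both bounds hold and |z² − 49| ≤ 16|z − 7| < 16·(ϵ/16) = ϵ.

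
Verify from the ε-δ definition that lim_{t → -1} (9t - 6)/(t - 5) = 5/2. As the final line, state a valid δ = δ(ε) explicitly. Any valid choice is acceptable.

δ = min(3, (6/13)ε)

Let ε > 0 be given. We want δ > 0 with 0 < |t + 1| < δ ⇒ |(9t - 6)/(t - 5) − (5/2)| < ε.
Combining over a common denominator, (9t - 6)/(t - 5) − (5/2) = [(9t - 6)·(-6) − (-15)·(t - 5)] / [(-6)·(t - 5)] = -39(t + 1) / ((-6)(t - 5)).
So |(9t - 6)/(t - 5) − (5/2)| = 39|t + 1| / (6·|t − 5|).
Restrict δ ≤ 3. Then |t + 1| < 3 gives |t − 5| = |(t + 1) + (-6)| ≥ 6 − 3 = 3.
Hence |(9t - 6)/(t - 5) − (5/2)| < 39|t + 1|/(6·3) = (13/6)|t + 1|, which is < ε once |t + 1| < (6/13)ε.
Take δ = min(3, (6/13)ε). Then 0 < |t + 1| < δ forces both bounds, so |(9t - 6)/(t - 5) − (5/2)| < ε.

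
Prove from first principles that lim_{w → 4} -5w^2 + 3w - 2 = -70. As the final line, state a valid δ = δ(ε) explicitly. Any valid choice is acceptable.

δ = min(2, ε/47)

Fix ε > 0. We want δ > 0 such that 0 < |w − 4| < δ implies |(-5w^2 + 3w - 2) + 70| < ε.
(-5w^2 + 3w - 2) + 70 = -5w^2 + 3w + 68 = (w − 4)(-5w - 17).
So |(-5w^2 + 3w - 2) + 70| = |w − 4|·|-5w - 17|.
Require δ ≤ 2. Then |w − 4| < 2 gives |w| < 6, and by the triangle inequality |-5w - 17| ≤ 5·6 + 17 = 47.
Hence |(-5w^2 + 3w - 2) + 70| ≤ 47|w − 4| < ε provided |w − 4| < ε/47.
Take δ = min(2, ε/47). Then 0 < |w − 4| < δ gives both |w − 4| < 2 and |w − 4| < ε/47, so |(-5w^2 + 3w - 2) + 70| < ε.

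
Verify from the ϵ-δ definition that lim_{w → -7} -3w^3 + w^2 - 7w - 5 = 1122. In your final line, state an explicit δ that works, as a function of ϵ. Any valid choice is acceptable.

Let ϵ > 0 be given. We want δ > 0 such that 0 < |w + 7| < δ implies |(-3w^3 + w^2 - 7w - 5) − 1122| < ϵ.
(-3w^3 + w^2 - 7w - 5) − 1122 = -3w^3 + w^2 - 7w - 1127 = (w + 7)(-3w^2 + 22w - 161).
So |(-3w^3 + w^2 - 7w - 5) − 1122| = |w + 7|·|-3w^2 + 22w - 161|.
Require δ ≤ 1. Then |w + 7| < 1 gives |w| < 8, and by the triangle inequality |-3w^2 + 22w - 161| ≤ 3·8^2 + 22·8 + 161 = 529.
Hence |(-3w^3 + w^2 - 7w - 5) − 1122| ≤ 529|w + 7| < ϵ provided |w + 7| < ϵ/529.
Take δ = min(1, ϵ/529). Then 0 < |w + 7| < δ gives both |w + 7| < 1 and |w + 7| < ϵ/529, so |(-3w^3 + w^2 - 7w - 5) − 1122| < ϵ.

δ = min(1, ϵ/529)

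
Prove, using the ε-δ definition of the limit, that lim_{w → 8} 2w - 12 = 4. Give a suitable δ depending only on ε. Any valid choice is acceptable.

δ = ε/2

Suppose ε > 0. We need δ > 0 so that 0 < |w − 8| < δ implies |(2w - 12) − 4| < ε.
Since (2w - 12) − 4 = 2(w − 8), we have |(2w - 12) − 4| = 2|w − 8|.
So 2|w − 8| < ε exactly when |w − 8| < ε/2.
Choosing δ = ε/2 gives |(2w - 12) − 4| = 2|w − 8| < ε whenever |w − 8| < δ.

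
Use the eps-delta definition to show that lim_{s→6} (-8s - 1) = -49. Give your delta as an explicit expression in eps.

Let eps > 0. We need delta > 0 so that 0 < |s − 6| < delta implies |(-8s - 1) + 49| < eps.
|(-8s - 1) + 49| = |-8s + 48| = 8|s − 6|.
Thus it suffices that |s − 6| < eps/8.
Choosing delta = eps/8 gives |(-8s - 1) + 49| = 8|s − 6| < eps whenever |s − 6| < delta.

delta = eps/8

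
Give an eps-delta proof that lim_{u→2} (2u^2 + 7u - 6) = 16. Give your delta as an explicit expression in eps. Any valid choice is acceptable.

Let eps > 0. We want delta > 0 such that 0 < |u − 2| < delta implies |(2u^2 + 7u - 6) − 16| < eps.
(2u^2 + 7u - 6) − 16 = 2u^2 + 7u - 22 = (u − 2)(2u + 11).
So |(2u^2 + 7u - 6) − 16| = |u − 2|·|2u + 11|.
Require delta ≤ 1. Then |u − 2| < 1 gives |u| < 3, and by the triangle inequality |2u + 11| ≤ 2·3 + 11 = 17.
Hence |(2u^2 + 7u - 6) − 16| ≤ 17|u − 2| < eps provided |u − 2| < eps/17.
Take delta = min(1, eps/17). Then 0 < |u − 2| < delta gives both |u − 2| < 1 and |u − 2| < eps/17, so |(2u^2 + 7u - 6) − 16| < eps.

delta = min(1, eps/17)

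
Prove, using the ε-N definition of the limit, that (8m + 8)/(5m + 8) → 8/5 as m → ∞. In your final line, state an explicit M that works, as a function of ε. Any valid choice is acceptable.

Fix ε > 0. For m ≥ 1, |(8m + 8)/(5m + 8) − (8/5)| = |-24|/(5(5m + 8)) = 24/(5(5m + 8)).
Since 5m + 8 ≥ 5m for m ≥ 1, this is ≤ 24/(5·5m) = (24/25)/m.
So |(8m + 8)/(5m + 8) − (8/5)| < ε whenever m > (24/25)/ε.
Take M = (24/25)/ε. If m > M then |(8m + 8)/(5m + 8) − (8/5)| ≤ (24/25)/m < ε.

M = (24/25)/ε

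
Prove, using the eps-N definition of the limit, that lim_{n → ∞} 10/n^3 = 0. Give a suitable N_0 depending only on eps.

N_0 = (10/eps)^{1/3}

Let eps > 0. For n ≥ 1, |10/n^3 − 0| = 10/n^3.
10/n^3 < eps ⇔ n^3 > 10/eps ⇔ n > (10/eps)^{1/3}.
Take N_0 = (10/eps)^{1/3}. Then n > N_0 implies 10/n^3 < eps.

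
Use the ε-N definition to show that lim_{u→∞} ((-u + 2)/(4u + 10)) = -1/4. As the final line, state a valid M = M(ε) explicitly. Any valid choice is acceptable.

Let ε > 0 be given. We seek M > 0 such that u > M implies |(-u + 2)/(4u + 10) + 1/4| < ε.
(-u + 2)/(4u + 10) + 1/4 = (4(-u + 2) − (-1)(4u + 10)) / (4(4u + 10)) = 18/(4(4u + 10)).
For u > 0 we have 4u + 10 > 4u, so |(-u + 2)/(4u + 10) + 1/4| = 18/(4(4u + 10)) < 18/(4·4u) = (9/8)/u.
Thus |(-u + 2)/(4u + 10) + 1/4| < ε whenever u > (9/8)/ε.
Take M = (9/8)/ε. If u > M then |(-u + 2)/(4u + 10) + 1/4| < (9/8)/u < ε.

M = (9/8)/ε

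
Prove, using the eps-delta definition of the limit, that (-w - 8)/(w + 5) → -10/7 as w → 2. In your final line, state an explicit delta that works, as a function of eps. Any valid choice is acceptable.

delta = min(7/2, (49/6)eps)

Fix eps > 0. We want delta > 0 with 0 < |w − 2| < delta ⇒ |(-w - 8)/(w + 5) + 10/7| < eps.
Combining over a common denominator, (-w - 8)/(w + 5) + 10/7 = [(-w - 8)·7 − (-10)·(w + 5)] / [7·(w + 5)] = 3(w − 2) / (7(w + 5)).
So |(-w - 8)/(w + 5) + 10/7| = 3|w − 2| / (7·|w + 5|).
Require delta ≤ 7/2, so |w + 5| ≥ |7| − |w − 2| > 7 − 7/2 = 7/2.
Hence |(-w - 8)/(w + 5) + 10/7| < 3|w − 2|/(7·(7/2)) = (6/49)|w − 2|, which is < eps once |w − 2| < (49/6)eps.
Take delta = min(7/2, (49/6)eps). Then 0 < |w − 2| < delta forces both bounds, so |(-w - 8)/(w + 5) + 10/7| < eps.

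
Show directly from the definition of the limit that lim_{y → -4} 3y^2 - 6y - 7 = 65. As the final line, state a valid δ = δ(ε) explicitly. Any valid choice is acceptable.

δ = min(1, ε/33)

Fix ε > 0. We want δ > 0 such that 0 < |y + 4| < δ implies |(3y^2 - 6y - 7) − 65| < ε.
(3y^2 - 6y - 7) − 65 = 3y^2 - 6y - 72 = (y + 4)(3y - 18).
So |(3y^2 - 6y - 7) − 65| = |y + 4|·|3y - 18|.
Require δ ≤ 1. Then |y + 4| < 1 gives |y| < 5, and by the triangle inequality |3y - 18| ≤ 3·5 + 18 = 33.
Hence |(3y^2 - 6y - 7) − 65| ≤ 33|y + 4| < ε provided |y + 4| < ε/33.
Take δ = min(1, ε/33). Then 0 < |y + 4| < δ gives both |y + 4| < 1 and |y + 4| < ε/33, so |(3y^2 - 6y - 7) − 65| < ε.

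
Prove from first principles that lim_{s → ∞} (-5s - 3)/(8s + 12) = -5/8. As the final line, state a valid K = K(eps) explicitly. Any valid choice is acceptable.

K = (9/16)/eps

Let eps > 0 be given. We seek K > 0 such that s > K implies |(-5s - 3)/(8s + 12) + 5/8| < eps.
(-5s - 3)/(8s + 12) + 5/8 = (8(-5s - 3) − (-5)(8s + 12)) / (8(8s + 12)) = 36/(8(8s + 12)).
For s > 0 we have 8s + 12 > 8s, so |(-5s - 3)/(8s + 12) + 5/8| = 36/(8(8s + 12)) < 36/(8·8s) = (9/16)/s.
Thus |(-5s - 3)/(8s + 12) + 5/8| < eps whenever s > (9/16)/eps.
Take K = (9/16)/eps. If s > K then |(-5s - 3)/(8s + 12) + 5/8| < (9/16)/s < eps.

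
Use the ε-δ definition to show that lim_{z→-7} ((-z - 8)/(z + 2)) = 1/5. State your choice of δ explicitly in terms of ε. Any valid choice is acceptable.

δ = min(5/2, (25/12)ε)

Let ε > 0 be given. We want δ > 0 with 0 < |z + 7| < δ ⇒ |(-z - 8)/(z + 2) − (1/5)| < ε.
Combining over a common denominator, (-z - 8)/(z + 2) − (1/5) = [(-z - 8)·(-5) − (-1)·(z + 2)] / [(-5)·(z + 2)] = 6(z + 7) / ((-5)(z + 2)).
So |(-z - 8)/(z + 2) − (1/5)| = 6|z + 7| / (5·|z + 2|).
Require δ ≤ 5/2, so |z + 2| ≥ |-5| − |z + 7| > 5 − 5/2 = 5/2.
Hence |(-z - 8)/(z + 2) − (1/5)| < 6|z + 7|/(5·(5/2)) = (12/25)|z + 7|, which is < ε once |z + 7| < (25/12)ε.
Take δ = min(5/2, (25/12)ε). Then 0 < |z + 7| < δ forces both bounds, so |(-z - 8)/(z + 2) − (1/5)| < ε.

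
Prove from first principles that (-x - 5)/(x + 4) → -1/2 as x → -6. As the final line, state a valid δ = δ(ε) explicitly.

δ = min(1, 2ε)

Suppose ε > 0. We want δ > 0 with 0 < |x + 6| < δ ⇒ |(-x - 5)/(x + 4) + 1/2| < ε.
Combining over a common denominator, (-x - 5)/(x + 4) + 1/2 = [(-x - 5)·(-2) − 1·(x + 4)] / [(-2)·(x + 4)] = 1(x + 6) / ((-2)(x + 4)).
So |(-x - 5)/(x + 4) + 1/2| = |x + 6| / (2·|x + 4|).
Restrict δ ≤ 1. Then |x + 6| < 1 gives |x + 4| = |(x + 6) + (-2)| ≥ 2 − 1 = 1.
Hence |(-x - 5)/(x + 4) + 1/2| < |x + 6|/(2·1) = (1/2)|x + 6|, which is < ε once |x + 6| < 2ε.
Take δ = min(1, 2ε). Then 0 < |x + 6| < δ forces both bounds, so |(-x - 5)/(x + 4) + 1/2| < ε.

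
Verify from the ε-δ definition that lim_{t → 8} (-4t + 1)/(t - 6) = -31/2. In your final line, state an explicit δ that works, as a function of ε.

Let ε > 0 be given. We want δ > 0 with 0 < |t − 8| < δ ⇒ |(-4t + 1)/(t - 6) + 31/2| < ε.
Combining over a common denominator, (-4t + 1)/(t - 6) + 31/2 = [(-4t + 1)·2 − (-31)·(t - 6)] / [2·(t - 6)] = 23(t − 8) / (2(t - 6)).
So |(-4t + 1)/(t - 6) + 31/2| = 23|t − 8| / (2·|t − 6|).
Restrict δ ≤ 1. Then |t − 8| < 1 gives |t − 6| = |(t − 8) + 2| ≥ 2 − 1 = 1.
Hence |(-4t + 1)/(t - 6) + 31/2| < 23|t − 8|/(2·1) = (23/2)|t − 8|, which is < ε once |t − 8| < (2/23)ε.
Take δ = min(1, (2/23)ε). Then 0 < |t − 8| < δ forces both bounds, so |(-4t + 1)/(t - 6) + 31/2| < ε.

δ = min(1, (2/23)ε)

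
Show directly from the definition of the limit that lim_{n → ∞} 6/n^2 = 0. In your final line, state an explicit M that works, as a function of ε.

Let ε > 0 be given. For n ≥ 1, |6/n^2 − 0| = 6/n^2.
6/n^2 < ε ⇔ n^2 > 6/ε ⇔ n > (6/ε)^{1/2}.
Take M = (6/ε)^{1/2}. Then n > M implies 6/n^2 < ε.

M = (6/ε)^{1/2}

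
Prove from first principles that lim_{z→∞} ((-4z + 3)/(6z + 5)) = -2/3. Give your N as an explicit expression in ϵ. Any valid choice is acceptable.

Fix ϵ > 0. We seek N > 0 such that z > N implies |(-4z + 3)/(6z + 5) + 2/3| < ϵ.
(-4z + 3)/(6z + 5) + 2/3 = (6(-4z + 3) − (-4)(6z + 5)) / (6(6z + 5)) = 38/(6(6z + 5)).
For z > 0 we have 6z + 5 > 6z, so |(-4z + 3)/(6z + 5) + 2/3| = 38/(6(6z + 5)) < 38/(6·6z) = (19/18)/z.
Thus |(-4z + 3)/(6z + 5) + 2/3| < ϵ whenever z > (19/18)/ϵ.
Take N = (19/18)/ϵ. If z > N then |(-4z + 3)/(6z + 5) + 2/3| < (19/18)/z < ϵ.

N = (19/18)/ϵ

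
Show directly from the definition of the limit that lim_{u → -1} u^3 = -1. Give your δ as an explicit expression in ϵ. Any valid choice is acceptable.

Fix ϵ > 0. We seek δ > 0 with 0 < |u + 1| < δ ⇒ |u^3 + 1| < ϵ.
Factor: u^3 + 1 = (u + 1)(u^2 - u + 1), so |u^3 + 1| = |u + 1|·|u^2 - u + 1|.
Impose δ ≤ 1 so that |u| < 2; then |u^2 - u + 1| ≤ 7.
Hence |u^3 + 1| ≤ 7|u + 1|, which is < ϵ once |u + 1| < ϵ/7.
Take δ = min(1, ϵ/7). If 0 < |u + 1| < δ then both bounds hold and |u^3 + 1| ≤ 7|u + 1| < 7·(ϵ/7) = ϵ.

δ = min(1, ϵ/7)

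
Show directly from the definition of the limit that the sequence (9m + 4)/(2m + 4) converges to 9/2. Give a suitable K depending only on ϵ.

K = 7/ϵ

Let ϵ > 0. For m ≥ 1, |(9m + 4)/(2m + 4) − (9/2)| = |-28|/(2(2m + 4)) = 28/(2(2m + 4)).
Since 2m + 4 ≥ 2m for m ≥ 1, this is ≤ 28/(2·2m) = 7/m.
So |(9m + 4)/(2m + 4) − (9/2)| < ϵ whenever m > 7/ϵ.
Take K = 7/ϵ. If m > K then |(9m + 4)/(2m + 4) − (9/2)| ≤ 7/m < ϵ.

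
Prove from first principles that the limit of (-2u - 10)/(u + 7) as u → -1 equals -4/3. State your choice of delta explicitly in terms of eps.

Let eps > 0 be given. We want delta > 0 with 0 < |u + 1| < delta ⇒ |(-2u - 10)/(u + 7) + 4/3| < eps.
Combining over a common denominator, (-2u - 10)/(u + 7) + 4/3 = [(-2u - 10)·6 − (-8)·(u + 7)] / [6·(u + 7)] = -4(u + 1) / (6(u + 7)).
So |(-2u - 10)/(u + 7) + 4/3| = 4|u + 1| / (6·|u + 7|).
Require delta ≤ 3, so |u + 7| ≥ |6| − |u + 1| > 6 − 3 = 3.
Hence |(-2u - 10)/(u + 7) + 4/3| < 4|u + 1|/(6·3) = (2/9)|u + 1|, which is < eps once |u + 1| < (9/2)eps.
Take delta = min(3, (9/2)eps). Then 0 < |u + 1| < delta forces both bounds, so |(-2u - 10)/(u + 7) + 4/3| < eps.

delta = min(3, (9/2)eps)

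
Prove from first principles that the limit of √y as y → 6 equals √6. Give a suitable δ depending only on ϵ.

Let ϵ > 0 be given. We want δ > 0 such that 0 < |y − 6| < δ implies |√y − √6| < ϵ.
Rationalise: √y − √6 = (y − 6)/(√y + √6), so |√y − √6| = |y − 6|/(√y + √6).
Restrict δ ≤ 6 so that |y − 6| < 6 forces y > 0, and then √y + √6 > √6.
Hence |√y − √6| < |y − 6|/√6, which is < ϵ once |y − 6| < √6·ϵ.
Take δ = min(6, √6·ϵ). If 0 < |y − 6| < δ then y > 0 and |√y − √6| < |y − 6|/√6 < ϵ.

δ = min(6, √6·ϵ)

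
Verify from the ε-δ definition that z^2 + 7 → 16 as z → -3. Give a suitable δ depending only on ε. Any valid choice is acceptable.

Fix ε > 0. We want δ > 0 such that 0 < |z + 3| < δ implies |(z^2 + 7) − 16| < ε.
(z^2 + 7) − 16 = z^2 - 9 = (z + 3)(z - 3).
So |(z^2 + 7) − 16| = |z + 3|·|z - 3|.
Assume first that |z + 3| < 2, so |z| < 5. Then |z - 3| ≤ 5 + 3 = 8.
Hence |(z^2 + 7) − 16| ≤ 8|z + 3| < ε provided |z + 3| < ε/8.
Take δ = min(2, ε/8). Then 0 < |z + 3| < δ gives both |z + 3| < 2 and |z + 3| < ε/8, so |(z^2 + 7) − 16| < ε.

δ = min(2, ε/8)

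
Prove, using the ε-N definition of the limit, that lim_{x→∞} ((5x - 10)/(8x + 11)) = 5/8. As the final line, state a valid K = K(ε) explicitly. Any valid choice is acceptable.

Fix ε > 0. We seek K > 0 such that x > K implies |(5x - 10)/(8x + 11) − (5/8)| < ε.
(5x - 10)/(8x + 11) − (5/8) = (8(5x - 10) − 5(8x + 11)) / (8(8x + 11)) = -135/(8(8x + 11)).
For x > 0 we have 8x + 11 > 8x, so |(5x - 10)/(8x + 11) − (5/8)| = 135/(8(8x + 11)) < 135/(8·8x) = (135/64)/x.
Thus |(5x - 10)/(8x + 11) − (5/8)| < ε whenever x > (135/64)/ε.
Take K = (135/64)/ε. If x > K then |(5x - 10)/(8x + 11) − (5/8)| < (135/64)/x < ε.

K = (135/64)/ε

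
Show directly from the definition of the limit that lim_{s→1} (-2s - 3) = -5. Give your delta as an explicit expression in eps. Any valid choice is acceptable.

Fix eps > 0. We need delta > 0 so that 0 < |s − 1| < delta implies |(-2s - 3) + 5| < eps.
Since (-2s - 3) + 5 = -2(s − 1), we have |(-2s - 3) + 5| = 2|s − 1|.
So 2|s − 1| < eps exactly when |s − 1| < eps/2.
Choosing delta = eps/2 gives |(-2s - 3) + 5| = 2|s − 1| < eps whenever |s − 1| < delta.

delta = eps/2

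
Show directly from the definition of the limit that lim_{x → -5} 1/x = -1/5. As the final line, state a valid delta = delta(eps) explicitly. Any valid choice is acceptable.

Suppose eps > 0. We seek delta > 0 such that 0 < |x + 5| < delta implies |1/x + 1/5| < eps.
|1/x + 1/5| = |-5 − x|/(5·|x|) = |x + 5|/(5|x|).
Restrict delta ≤ 5/2. Then |x + 5| < 5/2 gives |x| > 5/2, so 5|x| > 25/2.
Then |1/x + 1/5| < |x + 5|/(25/2), which is < eps when |x + 5| < (25/2)eps.
Take delta = min(5/2, (25/2)eps). Then 0 < |x + 5| < delta gives both |x + 5| < 5/2 and |x + 5| < (25/2)eps, so |1/x + 1/5| < eps.

delta = min(5/2, (25/2)eps)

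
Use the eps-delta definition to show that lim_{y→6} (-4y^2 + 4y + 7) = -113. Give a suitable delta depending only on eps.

delta = min(1, eps/48)

Fix eps > 0. We want delta > 0 such that 0 < |y − 6| < delta implies |(-4y^2 + 4y + 7) + 113| < eps.
(-4y^2 + 4y + 7) + 113 = -4y^2 + 4y + 120 = (y − 6)(-4y - 20).
So |(-4y^2 + 4y + 7) + 113| = |y − 6|·|-4y - 20|.
Require delta ≤ 1. Then |y − 6| < 1 gives |y| < 7, and by the triangle inequality |-4y - 20| ≤ 4·7 + 20 = 48.
Hence |(-4y^2 + 4y + 7) + 113| ≤ 48|y − 6| < eps provided |y − 6| < eps/48.
Take delta = min(1, eps/48). Then 0 < |y − 6| < delta gives both |y − 6| < 1 and |y − 6| < eps/48, so |(-4y^2 + 4y + 7) + 113| < eps.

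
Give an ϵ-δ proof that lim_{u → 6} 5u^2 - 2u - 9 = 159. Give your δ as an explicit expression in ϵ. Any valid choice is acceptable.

δ = min(1, ϵ/63)

Suppose ϵ > 0. We want δ > 0 such that 0 < |u − 6| < δ implies |(5u^2 - 2u - 9) − 159| < ϵ.
(5u^2 - 2u - 9) − 159 = 5u^2 - 2u - 168 = (u − 6)(5u + 28).
So |(5u^2 - 2u - 9) − 159| = |u − 6|·|5u + 28|.
Require δ ≤ 1. Then |u − 6| < 1 gives |u| < 7, and by the triangle inequality |5u + 28| ≤ 5·7 + 28 = 63.
Hence |(5u^2 - 2u - 9) − 159| ≤ 63|u − 6| < ϵ provided |u − 6| < ϵ/63.
Choosing δ = min(1, ϵ/63) ensures both conditions, hence |(5u^2 - 2u - 9) − 159| < ϵ.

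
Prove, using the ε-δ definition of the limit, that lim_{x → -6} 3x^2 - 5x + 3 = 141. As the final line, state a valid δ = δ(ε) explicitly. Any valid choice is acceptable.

δ = min(1, ε/44)

Suppose ε > 0. We want δ > 0 such that 0 < |x + 6| < δ implies |(3x^2 - 5x + 3) − 141| < ε.
(3x^2 - 5x + 3) − 141 = 3x^2 - 5x - 138 = (x + 6)(3x - 23).
So |(3x^2 - 5x + 3) − 141| = |x + 6|·|3x - 23|.
Require δ ≤ 1. Then |x + 6| < 1 gives |x| < 7, and by the triangle inequality |3x - 23| ≤ 3·7 + 23 = 44.
Hence |(3x^2 - 5x + 3) − 141| ≤ 44|x + 6| < ε provided |x + 6| < ε/44.
Take δ = min(1, ε/44). Then 0 < |x + 6| < δ gives both |x + 6| < 1 and |x + 6| < ε/44, so |(3x^2 - 5x + 3) − 141| < ε.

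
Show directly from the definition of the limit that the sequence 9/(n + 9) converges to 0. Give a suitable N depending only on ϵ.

N = 9/ϵ

Suppose ϵ > 0. For n ≥ 1, |9/(n + 9) − 0| = 9/(n + 9) ≤ 9/n.
We need 9/n < ϵ, i.e. n > 9/ϵ.
Take N = 9/ϵ. If n > N then |9/(n + 9)| ≤ 9/n < ϵ.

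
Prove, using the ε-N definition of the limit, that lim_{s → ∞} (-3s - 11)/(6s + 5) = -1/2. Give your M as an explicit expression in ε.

Suppose ε > 0. We seek M > 0 such that s > M implies |(-3s - 11)/(6s + 5) + 1/2| < ε.
(-3s - 11)/(6s + 5) + 1/2 = (6(-3s - 11) − (-3)(6s + 5)) / (6(6s + 5)) = -51/(6(6s + 5)).
For s > 0 we have 6s + 5 > 6s, so |(-3s - 11)/(6s + 5) + 1/2| = 51/(6(6s + 5)) < 51/(6·6s) = (17/12)/s.
Thus |(-3s - 11)/(6s + 5) + 1/2| < ε whenever s > (17/12)/ε.
Take M = (17/12)/ε. If s > M then |(-3s - 11)/(6s + 5) + 1/2| < (17/12)/s < ε.

M = (17/12)/ε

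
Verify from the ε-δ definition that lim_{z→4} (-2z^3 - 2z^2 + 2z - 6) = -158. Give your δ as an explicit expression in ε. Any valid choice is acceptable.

δ = min(1, ε/138)

Let ε > 0 be given. We want δ > 0 such that 0 < |z − 4| < δ implies |(-2z^3 - 2z^2 + 2z - 6) + 158| < ε.
(-2z^3 - 2z^2 + 2z - 6) + 158 = -2z^3 - 2z^2 + 2z + 152 = (z − 4)(-2z^2 - 10z - 38).
So |(-2z^3 - 2z^2 + 2z - 6) + 158| = |z − 4|·|-2z^2 - 10z - 38|.
Assume first that |z − 4| < 1, so |z| < 5. Then |-2z^2 - 10z - 38| ≤ 2·5^2 + 10·5 + 38 = 138.
Hence |(-2z^3 - 2z^2 + 2z - 6) + 158| ≤ 138|z − 4| < ε provided |z − 4| < ε/138.
Take δ = min(1, ε/138). Then 0 < |z − 4| < δ gives both |z − 4| < 1 and |z − 4| < ε/138, so |(-2z^3 - 2z^2 + 2z - 6) + 158| < ε.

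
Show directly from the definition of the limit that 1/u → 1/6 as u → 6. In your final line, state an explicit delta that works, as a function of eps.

Let eps > 0 be given. We seek delta > 0 such that 0 < |u − 6| < delta implies |1/u − (1/6)| < eps.
|1/u − (1/6)| = |6 − u|/(6·|u|) = |u − 6|/(6|u|).
Restrict delta ≤ 3. Then |u − 6| < 3 gives |u| > 3, so 6|u| > 18.
Then |1/u − (1/6)| < |u − 6|/18, which is < eps when |u − 6| < 18eps.
Take delta = min(3, 18eps). Then 0 < |u − 6| < delta gives both |u − 6| < 3 and |u − 6| < 18eps, so |1/u − (1/6)| < eps.

delta = min(3, 18eps)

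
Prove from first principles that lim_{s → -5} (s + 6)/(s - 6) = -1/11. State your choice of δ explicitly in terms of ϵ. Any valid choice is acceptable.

δ = min(11/2, (121/24)ϵ)

Suppose ϵ > 0. We want δ > 0 with 0 < |s + 5| < δ ⇒ |(s + 6)/(s - 6) + 1/11| < ϵ.
Combining over a common denominator, (s + 6)/(s - 6) + 1/11 = [(s + 6)·(-11) − 1·(s - 6)] / [(-11)·(s - 6)] = -12(s + 5) / ((-11)(s - 6)).
So |(s + 6)/(s - 6) + 1/11| = 12|s + 5| / (11·|s − 6|).
Restrict δ ≤ 11/2. Then |s + 5| < 11/2 gives |s − 6| = |(s + 5) + (-11)| ≥ 11 − 11/2 = 11/2.
Hence |(s + 6)/(s - 6) + 1/11| < 12|s + 5|/(11·(11/2)) = (24/121)|s + 5|, which is < ϵ once |s + 5| < (121/24)ϵ.
Take δ = min(11/2, (121/24)ϵ). Then 0 < |s + 5| < δ forces both bounds, so |(s + 6)/(s - 6) + 1/11| < ϵ.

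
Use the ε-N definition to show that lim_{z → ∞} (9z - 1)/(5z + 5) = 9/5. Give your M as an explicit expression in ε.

Suppose ε > 0. We seek M > 0 such that z > M implies |(9z - 1)/(5z + 5) − (9/5)| < ε.
(9z - 1)/(5z + 5) − (9/5) = (5(9z - 1) − 9(5z + 5)) / (5(5z + 5)) = -50/(5(5z + 5)).
For z > 0 we have 5z + 5 > 5z, so |(9z - 1)/(5z + 5) − (9/5)| = 50/(5(5z + 5)) < 50/(5·5z) = 2/z.
Thus |(9z - 1)/(5z + 5) − (9/5)| < ε whenever z > 2/ε.
Take M = 2/ε. If z > M then |(9z - 1)/(5z + 5) − (9/5)| < 2/z < ε.

M = 2/ε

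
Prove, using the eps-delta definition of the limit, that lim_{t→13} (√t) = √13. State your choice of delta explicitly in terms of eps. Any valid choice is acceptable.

Let eps > 0. We want delta > 0 such that 0 < |t − 13| < delta implies |√t − √13| < eps.
Multiplying by the conjugate, |√t − √13| = |t − 13|/(√t + √13).
Restrict delta ≤ 13 so that |t − 13| < 13 forces t > 0, and then √t + √13 > √13.
Hence |√t − √13| < |t − 13|/√13, which is < eps once |t − 13| < √13·eps.
Take delta = min(13, √13·eps). If 0 < |t − 13| < delta then t > 0 and |√t − √13| < |t − 13|/√13 < eps.

delta = min(13, √13·eps)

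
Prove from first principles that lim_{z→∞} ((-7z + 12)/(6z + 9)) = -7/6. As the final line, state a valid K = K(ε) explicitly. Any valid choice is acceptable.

Let ε > 0 be given. We seek K > 0 such that z > K implies |(-7z + 12)/(6z + 9) + 7/6| < ε.
(-7z + 12)/(6z + 9) + 7/6 = (6(-7z + 12) − (-7)(6z + 9)) / (6(6z + 9)) = 135/(6(6z + 9)).
For z > 0 we have 6z + 9 > 6z, so |(-7z + 12)/(6z + 9) + 7/6| = 135/(6(6z + 9)) < 135/(6·6z) = (15/4)/z.
Thus |(-7z + 12)/(6z + 9) + 7/6| < ε whenever z > (15/4)/ε.
Take K = (15/4)/ε. If z > K then |(-7z + 12)/(6z + 9) + 7/6| < (15/4)/z < ε.

K = (15/4)/ε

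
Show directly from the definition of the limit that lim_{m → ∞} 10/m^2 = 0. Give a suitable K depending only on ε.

Suppose ε > 0. For m ≥ 1, |10/m^2 − 0| = 10/m^2.
10/m^2 < ε ⇔ m^2 > 10/ε ⇔ m > (10/ε)^{1/2}.
Take K = (10/ε)^{1/2}. Then m > K implies 10/m^2 < ε.

K = (10/ε)^{1/2}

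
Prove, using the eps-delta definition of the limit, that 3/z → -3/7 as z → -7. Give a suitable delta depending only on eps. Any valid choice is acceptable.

delta = min(7/2, (49/6)eps)

Let eps > 0 be given. We seek delta > 0 such that 0 < |z + 7| < delta implies |3/z + 3/7| < eps.
|3/z + 3/7| = 3·|-7 − z|/(7·|z|) = 3|z + 7|/(7|z|).
Require delta ≤ 7/2 so that |z| > 7 − 7/2 = 7/2, hence 7|z| > 49/2.
Then |3/z + 3/7| < 3|z + 7|/(49/2), which is < eps when |z + 7| < (49/6)eps.
Take delta = min(7/2, (49/6)eps). Then 0 < |z + 7| < delta gives both |z + 7| < 7/2 and |z + 7| < (49/6)eps, so |3/z + 3/7| < eps.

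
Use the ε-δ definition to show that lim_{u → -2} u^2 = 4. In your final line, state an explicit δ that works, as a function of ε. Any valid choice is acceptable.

Suppose ε > 0. We seek δ > 0 with 0 < |u + 2| < δ ⇒ |u^2 − 4| < ε.
Factor: u^2 − 4 = (u + 2)(u - 2), so |u^2 − 4| = |u + 2|·|u - 2|.
Impose δ ≤ 1 so that |u| < 3; then |u - 2| ≤ 5.
Hence |u^2 − 4| ≤ 5|u + 2|, which is < ε once |u + 2| < ε/5.
Take δ = min(1, ε/5). If 0 < |u + 2| < δ then both bounds hold and |u^2 − 4| ≤ 5|u + 2| < 5·(ε/5) = ε.

δ = min(1, ε/5)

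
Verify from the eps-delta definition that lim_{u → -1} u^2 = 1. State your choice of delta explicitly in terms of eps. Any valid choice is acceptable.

Let eps > 0. We seek delta > 0 with 0 < |u + 1| < delta ⇒ |u^2 − 1| < eps.
Factor: u^2 − 1 = (u + 1)(u - 1), so |u^2 − 1| = |u + 1|·|u - 1|.
Restrict delta ≤ 1. Then |u + 1| < 1 gives |u| < 2, so by the triangle inequality |u - 1| ≤ 2 + 1 = 3.
Hence |u^2 − 1| ≤ 3|u + 1|, which is < eps once |u + 1| < eps/3.
Take delta = min(1, eps/3). If 0 < |u + 1| < delta then both bounds hold and |u^2 − 1| ≤ 3|u + 1| < 3·(eps/3) = eps.

delta = min(1, eps/3)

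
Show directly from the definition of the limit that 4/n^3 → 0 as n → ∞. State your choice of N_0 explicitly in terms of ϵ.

N_0 = (4/ϵ)^{1/3}

Let ϵ > 0 be given. For n ≥ 1, |4/n^3 − 0| = 4/n^3.
4/n^3 < ϵ ⇔ n^3 > 4/ϵ ⇔ n > (4/ϵ)^{1/3}.
Take N_0 = (4/ϵ)^{1/3}. Then n > N_0 implies 4/n^3 < ϵ.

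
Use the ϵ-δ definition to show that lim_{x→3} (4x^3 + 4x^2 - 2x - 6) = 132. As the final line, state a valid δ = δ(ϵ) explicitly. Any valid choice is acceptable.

δ = min(1, ϵ/174)

Let ϵ > 0 be given. We want δ > 0 such that 0 < |x − 3| < δ implies |(4x^3 + 4x^2 - 2x - 6) − 132| < ϵ.
(4x^3 + 4x^2 - 2x - 6) − 132 = 4x^3 + 4x^2 - 2x - 138 = (x − 3)(4x^2 + 16x + 46).
So |(4x^3 + 4x^2 - 2x - 6) − 132| = |x − 3|·|4x^2 + 16x + 46|.
Assume first that |x − 3| < 1, so |x| < 4. Then |4x^2 + 16x + 46| ≤ 4·4^2 + 16·4 + 46 = 174.
Hence |(4x^3 + 4x^2 - 2x - 6) − 132| ≤ 174|x − 3| < ϵ provided |x − 3| < ϵ/174.
Choosing δ = min(1, ϵ/174) ensures both conditions, hence |(4x^3 + 4x^2 - 2x - 6) − 132| < ϵ.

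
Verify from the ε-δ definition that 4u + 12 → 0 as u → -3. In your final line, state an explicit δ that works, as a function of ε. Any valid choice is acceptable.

δ = ε/4

Let ε > 0 be given. We need δ > 0 so that 0 < |u + 3| < δ implies |(4u + 12)| < ε.
Since (4u + 12) = 4(u + 3), we have |(4u + 12)| = 4|u + 3|.
Thus it suffices that |u + 3| < ε/4.
Take δ = ε/4. If 0 < |u + 3| < δ then |(4u + 12)| = 4|u + 3| < 4·(ε/4) = ε.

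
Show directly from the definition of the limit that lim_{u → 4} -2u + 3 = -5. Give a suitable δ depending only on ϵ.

δ = ϵ/2

Let ϵ > 0 be given. We need δ > 0 so that 0 < |u − 4| < δ implies |(-2u + 3) + 5| < ϵ.
|(-2u + 3) + 5| = |-2u + 8| = 2|u − 4|.
So 2|u − 4| < ϵ exactly when |u − 4| < ϵ/2.
Choosing δ = ϵ/2 gives |(-2u + 3) + 5| = 2|u − 4| < ϵ whenever |u − 4| < δ.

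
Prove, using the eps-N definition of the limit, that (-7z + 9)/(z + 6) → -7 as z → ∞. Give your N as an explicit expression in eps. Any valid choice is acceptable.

Let eps > 0. We seek N > 0 such that z > N implies |(-7z + 9)/(z + 6) + 7| < eps.
(-7z + 9)/(z + 6) + 7 = ((-7z + 9) − (-7)(z + 6)) / ((z + 6)) = 51/((z + 6)).
For z > 0 we have z + 6 > z, so |(-7z + 9)/(z + 6) + 7| = 51/((z + 6)) < 51/(z) = 51/z.
Thus |(-7z + 9)/(z + 6) + 7| < eps whenever z > 51/eps.
Take N = 51/eps. If z > N then |(-7z + 9)/(z + 6) + 7| < 51/z < eps.

N = 51/eps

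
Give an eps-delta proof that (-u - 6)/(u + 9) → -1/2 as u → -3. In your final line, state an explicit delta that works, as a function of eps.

delta = min(3, 6eps)

Suppose eps > 0. We want delta > 0 with 0 < |u + 3| < delta ⇒ |(-u - 6)/(u + 9) + 1/2| < eps.
Combining over a common denominator, (-u - 6)/(u + 9) + 1/2 = [(-u - 6)·6 − (-3)·(u + 9)] / [6·(u + 9)] = -3(u + 3) / (6(u + 9)).
So |(-u - 6)/(u + 9) + 1/2| = 3|u + 3| / (6·|u + 9|).
Restrict delta ≤ 3. Then |u + 3| < 3 gives |u + 9| = |(u + 3) + 6| ≥ 6 − 3 = 3.
Hence |(-u - 6)/(u + 9) + 1/2| < 3|u + 3|/(6·3) = (1/6)|u + 3|, which is < eps once |u + 3| < 6eps.
Take delta = min(3, 6eps). Then 0 < |u + 3| < delta forces both bounds, so |(-u - 6)/(u + 9) + 1/2| < eps.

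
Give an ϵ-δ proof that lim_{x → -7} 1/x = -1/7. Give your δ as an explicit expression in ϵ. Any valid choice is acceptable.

δ = min(7/2, (49/2)ϵ)

Suppose ϵ > 0. We seek δ > 0 such that 0 < |x + 7| < δ implies |1/x + 1/7| < ϵ.
|1/x + 1/7| = |-7 − x|/(7·|x|) = |x + 7|/(7|x|).
Require δ ≤ 7/2 so that |x| > 7 − 7/2 = 7/2, hence 7|x| > 49/2.
Then |1/x + 1/7| < |x + 7|/(49/2), which is < ϵ when |x + 7| < (49/2)ϵ.
Take δ = min(7/2, (49/2)ϵ). Then 0 < |x + 7| < δ gives both |x + 7| < 7/2 and |x + 7| < (49/2)ϵ, so |1/x + 1/7| < ϵ.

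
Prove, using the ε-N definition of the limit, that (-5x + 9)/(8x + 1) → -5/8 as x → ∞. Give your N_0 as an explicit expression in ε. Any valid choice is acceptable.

N_0 = (77/64)/ε

Let ε > 0. We seek N_0 > 0 such that x > N_0 implies |(-5x + 9)/(8x + 1) + 5/8| < ε.
(-5x + 9)/(8x + 1) + 5/8 = (8(-5x + 9) − (-5)(8x + 1)) / (8(8x + 1)) = 77/(8(8x + 1)).
For x > 0 we have 8x + 1 > 8x, so |(-5x + 9)/(8x + 1) + 5/8| = 77/(8(8x + 1)) < 77/(8·8x) = (77/64)/x.
Thus |(-5x + 9)/(8x + 1) + 5/8| < ε whenever x > (77/64)/ε.
Take N_0 = (77/64)/ε. If x > N_0 then |(-5x + 9)/(8x + 1) + 5/8| < (77/64)/x < ε.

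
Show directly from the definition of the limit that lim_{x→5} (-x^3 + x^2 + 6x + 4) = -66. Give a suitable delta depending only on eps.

Fix eps > 0. We want delta > 0 such that 0 < |x − 5| < delta implies |(-x^3 + x^2 + 6x + 4) + 66| < eps.
(-x^3 + x^2 + 6x + 4) + 66 = -x^3 + x^2 + 6x + 70 = (x − 5)(-x^2 - 4x - 14).
So |(-x^3 + x^2 + 6x + 4) + 66| = |x − 5|·|-x^2 - 4x - 14|.
Require delta ≤ 1. Then |x − 5| < 1 gives |x| < 6, and by the triangle inequality |-x^2 - 4x - 14| ≤ 6^2 + 4·6 + 14 = 74.
Hence |(-x^3 + x^2 + 6x + 4) + 66| ≤ 74|x − 5| < eps provided |x − 5| < eps/74.
Take delta = min(1, eps/74). Then 0 < |x − 5| < delta gives both |x − 5| < 1 and |x − 5| < eps/74, so |(-x^3 + x^2 + 6x + 4) + 66| < eps.

delta = min(1, eps/74)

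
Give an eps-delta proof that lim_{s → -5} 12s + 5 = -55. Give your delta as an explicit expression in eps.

Let eps > 0 be given. We need delta > 0 so that 0 < |s + 5| < delta implies |(12s + 5) + 55| < eps.
Since (12s + 5) + 55 = 12(s + 5), we have |(12s + 5) + 55| = 12|s + 5|.
So 12|s + 5| < eps exactly when |s + 5| < eps/12.
Take delta = eps/12. If 0 < |s + 5| < delta then |(12s + 5) + 55| = 12|s + 5| < 12·(eps/12) = eps.

delta = eps/12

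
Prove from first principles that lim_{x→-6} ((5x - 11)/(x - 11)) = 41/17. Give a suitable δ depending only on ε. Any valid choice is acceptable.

δ = min(17/2, (289/88)ε)

Let ε > 0 be given. We want δ > 0 with 0 < |x + 6| < δ ⇒ |(5x - 11)/(x - 11) − (41/17)| < ε.
Combining over a common denominator, (5x - 11)/(x - 11) − (41/17) = [(5x - 11)·(-17) − (-41)·(x - 11)] / [(-17)·(x - 11)] = -44(x + 6) / ((-17)(x - 11)).
So |(5x - 11)/(x - 11) − (41/17)| = 44|x + 6| / (17·|x − 11|).
Restrict δ ≤ 17/2. Then |x + 6| < 17/2 gives |x − 11| = |(x + 6) + (-17)| ≥ 17 − 17/2 = 17/2.
Hence |(5x - 11)/(x - 11) − (41/17)| < 44|x + 6|/(17·(17/2)) = (88/289)|x + 6|, which is < ε once |x + 6| < (289/88)ε.
Take δ = min(17/2, (289/88)ε). Then 0 < |x + 6| < δ forces both bounds, so |(5x - 11)/(x - 11) − (41/17)| < ε.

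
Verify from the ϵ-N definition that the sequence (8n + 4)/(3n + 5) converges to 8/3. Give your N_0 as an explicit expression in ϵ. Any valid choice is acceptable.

N_0 = (28/9)/ϵ

Suppose ϵ > 0. For n ≥ 1, |(8n + 4)/(3n + 5) − (8/3)| = |-28|/(3(3n + 5)) = 28/(3(3n + 5)).
Since 3n + 5 ≥ 3n for n ≥ 1, this is ≤ 28/(3·3n) = (28/9)/n.
So |(8n + 4)/(3n + 5) − (8/3)| < ϵ whenever n > (28/9)/ϵ.
Take N_0 = (28/9)/ϵ. If n > N_0 then |(8n + 4)/(3n + 5) − (8/3)| ≤ (28/9)/n < ϵ.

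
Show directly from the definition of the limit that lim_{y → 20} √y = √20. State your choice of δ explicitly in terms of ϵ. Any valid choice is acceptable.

Let ϵ > 0 be given. We want δ > 0 such that 0 < |y − 20| < δ implies |√y − √20| < ϵ.
Rationalise: √y − √20 = (y − 20)/(√y + √20), so |√y − √20| = |y − 20|/(√y + √20).
Restrict δ ≤ 20 so that |y − 20| < 20 forces y > 0, and then √y + √20 > √20.
Hence |√y − √20| < |y − 20|/√20, which is < ϵ once |y − 20| < √20·ϵ.
Take δ = min(20, √20·ϵ). If 0 < |y − 20| < δ then y > 0 and |√y − √20| < |y − 20|/√20 < ϵ.

δ = min(20, √20·ϵ)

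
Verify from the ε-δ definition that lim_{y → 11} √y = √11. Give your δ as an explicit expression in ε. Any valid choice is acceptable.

δ = min(11, √11·ε)

Let ε > 0 be given. We want δ > 0 such that 0 < |y − 11| < δ implies |√y − √11| < ε.
Multiplying by the conjugate, |√y − √11| = |y − 11|/(√y + √11).
Restrict δ ≤ 11 so that |y − 11| < 11 forces y > 0, and then √y + √11 > √11.
Hence |√y − √11| < |y − 11|/√11, which is < ε once |y − 11| < √11·ε.
Take δ = min(11, √11·ε). If 0 < |y − 11| < δ then y > 0 and |√y − √11| < |y − 11|/√11 < ε.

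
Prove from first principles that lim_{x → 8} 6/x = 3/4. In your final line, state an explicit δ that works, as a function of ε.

Suppose ε > 0. We seek δ > 0 such that 0 < |x − 8| < δ implies |6/x − (3/4)| < ε.
|6/x − (3/4)| = 6·|8 − x|/(8·|x|) = 6|x − 8|/(8|x|).
Require δ ≤ 4 so that |x| > 8 − 4 = 4, hence 8|x| > 32.
Then |6/x − (3/4)| < 6|x − 8|/32, which is < ε when |x − 8| < (16/3)ε.
Take δ = min(4, (16/3)ε). Then 0 < |x − 8| < δ gives both |x − 8| < 4 and |x − 8| < (16/3)ε, so |6/x − (3/4)| < ε.

δ = min(4, (16/3)ε)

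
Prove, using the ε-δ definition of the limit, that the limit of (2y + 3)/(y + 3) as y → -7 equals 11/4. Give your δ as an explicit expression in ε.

δ = min(2, (8/3)ε)

Fix ε > 0. We want δ > 0 with 0 < |y + 7| < δ ⇒ |(2y + 3)/(y + 3) − (11/4)| < ε.
Combining over a common denominator, (2y + 3)/(y + 3) − (11/4) = [(2y + 3)·(-4) − (-11)·(y + 3)] / [(-4)·(y + 3)] = 3(y + 7) / ((-4)(y + 3)).
So |(2y + 3)/(y + 3) − (11/4)| = 3|y + 7| / (4·|y + 3|).
Require δ ≤ 2, so |y + 3| ≥ |-4| − |y + 7| > 4 − 2 = 2.
Hence |(2y + 3)/(y + 3) − (11/4)| < 3|y + 7|/(4·2) = (3/8)|y + 7|, which is < ε once |y + 7| < (8/3)ε.
Take δ = min(2, (8/3)ε). Then 0 < |y + 7| < δ forces both bounds, so |(2y + 3)/(y + 3) − (11/4)| < ε.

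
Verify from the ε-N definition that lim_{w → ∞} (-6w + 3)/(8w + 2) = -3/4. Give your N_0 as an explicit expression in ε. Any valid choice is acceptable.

Fix ε > 0. We seek N_0 > 0 such that w > N_0 implies |(-6w + 3)/(8w + 2) + 3/4| < ε.
(-6w + 3)/(8w + 2) + 3/4 = (8(-6w + 3) − (-6)(8w + 2)) / (8(8w + 2)) = 36/(8(8w + 2)).
For w > 0 we have 8w + 2 > 8w, so |(-6w + 3)/(8w + 2) + 3/4| = 36/(8(8w + 2)) < 36/(8·8w) = (9/16)/w.
Thus |(-6w + 3)/(8w + 2) + 3/4| < ε whenever w > (9/16)/ε.
Take N_0 = (9/16)/ε. If w > N_0 then |(-6w + 3)/(8w + 2) + 3/4| < (9/16)/w < ε.

N_0 = (9/16)/ε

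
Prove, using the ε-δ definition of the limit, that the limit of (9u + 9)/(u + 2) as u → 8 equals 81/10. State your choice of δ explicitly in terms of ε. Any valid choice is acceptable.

Let ε > 0. We want δ > 0 with 0 < |u − 8| < δ ⇒ |(9u + 9)/(u + 2) − (81/10)| < ε.
Combining over a common denominator, (9u + 9)/(u + 2) − (81/10) = [(9u + 9)·10 − 81·(u + 2)] / [10·(u + 2)] = 9(u − 8) / (10(u + 2)).
So |(9u + 9)/(u + 2) − (81/10)| = 9|u − 8| / (10·|u + 2|).
Require δ ≤ 5, so |u + 2| ≥ |10| − |u − 8| > 10 − 5 = 5.
Hence |(9u + 9)/(u + 2) − (81/10)| < 9|u − 8|/(10·5) = (9/50)|u − 8|, which is < ε once |u − 8| < (50/9)ε.
Take δ = min(5, (50/9)ε). Then 0 < |u − 8| < δ forces both bounds, so |(9u + 9)/(u + 2) − (81/10)| < ε.

δ = min(5, (50/9)ε)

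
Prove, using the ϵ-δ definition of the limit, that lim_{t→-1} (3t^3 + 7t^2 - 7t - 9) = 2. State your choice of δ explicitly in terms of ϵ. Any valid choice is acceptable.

δ = min(2, ϵ/50)

Let ϵ > 0. We want δ > 0 such that 0 < |t + 1| < δ implies |(3t^3 + 7t^2 - 7t - 9) − 2| < ϵ.
(3t^3 + 7t^2 - 7t - 9) − 2 = 3t^3 + 7t^2 - 7t - 11 = (t + 1)(3t^2 + 4t - 11).
So |(3t^3 + 7t^2 - 7t - 9) − 2| = |t + 1|·|3t^2 + 4t - 11|.
Require δ ≤ 2. Then |t + 1| < 2 gives |t| < 3, and by the triangle inequality |3t^2 + 4t - 11| ≤ 3·3^2 + 4·3 + 11 = 50.
Hence |(3t^3 + 7t^2 - 7t - 9) − 2| ≤ 50|t + 1| < ϵ provided |t + 1| < ϵ/50.
Choosing δ = min(2, ϵ/50) ensures both conditions, hence |(3t^3 + 7t^2 - 7t - 9) − 2| < ϵ.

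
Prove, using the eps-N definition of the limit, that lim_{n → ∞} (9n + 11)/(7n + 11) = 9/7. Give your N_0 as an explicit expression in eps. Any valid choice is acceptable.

Let eps > 0. For n ≥ 1, |(9n + 11)/(7n + 11) − (9/7)| = |-22|/(7(7n + 11)) = 22/(7(7n + 11)).
Since 7n + 11 ≥ 7n for n ≥ 1, this is ≤ 22/(7·7n) = (22/49)/n.
So |(9n + 11)/(7n + 11) − (9/7)| < eps whenever n > (22/49)/eps.
Take N_0 = (22/49)/eps. If n > N_0 then |(9n + 11)/(7n + 11) − (9/7)| ≤ (22/49)/n < eps.

N_0 = (22/49)/eps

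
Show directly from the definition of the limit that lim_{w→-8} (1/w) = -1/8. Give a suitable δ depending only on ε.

δ = min(4, 32ε)

Fix ε > 0. We seek δ > 0 such that 0 < |w + 8| < δ implies |1/w + 1/8| < ε.
|1/w + 1/8| = |-8 − w|/(8·|w|) = |w + 8|/(8|w|).
Require δ ≤ 4 so that |w| > 8 − 4 = 4, hence 8|w| > 32.
Then |1/w + 1/8| < |w + 8|/32, which is < ε when |w + 8| < 32ε.
Take δ = min(4, 32ε). Then 0 < |w + 8| < δ gives both |w + 8| < 4 and |w + 8| < 32ε, so |1/w + 1/8| < ε.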